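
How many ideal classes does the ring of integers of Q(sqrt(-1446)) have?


K = Q(sqrt(-1446)). d mod 4 = 2, so D = disc(K) = 4d = -5784
h(K) equals the number of primitive reduced positive-definite forms (a, b, c) = a*x^2 + b*x*y + c*y^2 with b^2 - 4ac = D,
where reduced means |b| <= a <= c, with b >= 0 whenever |b| = a or a = c, and primitive means gcd(a, b, c) = 1.
Reduced forces 3a^2 <= |D| = 5784, so 1 <= a <= 43; b must have the parity of D, and c = (b^2 - D)/(4a) must be an integer >= a.
Enumerate a = 1..43, b in [-a, a]:
  a=1: (1, 0, 1446)  [1]
  a=2: (2, 0, 723)  [1]
  a=3: (3, 0, 482)  [1]
  a=4: none
  a=5: (5, -4, 290), (5, 4, 290)  [2]
  a=6: (6, 0, 241)  [1]
  a=7..9: none
  a=10: (10, -4, 145), (10, 4, 145)  [2]
  a=11..12: none
  a=13: (13, -12, 114), (13, 12, 114)  [2]
  a=14: none
  a=15: (15, -6, 97), (15, 6, 97)  [2]
  a=16: none
  a=17: (17, -8, 86), (17, 8, 86)  [2]
  a=18: none
  a=19: (19, -12, 78), (19, 12, 78)  [2]
  a=20..22: none
  a=23: (23, -14, 65), (23, 14, 65)  [2]
  a=24: none
  a=25: (25, -4, 58), (25, 4, 58)  [2]
  a=26: (26, -12, 57), (26, 12, 57)  [2]
  a=27..28: none
  a=29: (29, -4, 50), (29, 4, 50)  [2]
  a=30: (30, -24, 53), (30, 24, 53)  [2]
  a=31..33: none
  a=34: (34, -8, 43), (34, 8, 43)  [2]
  a=35..36: none
  a=37: (37, -32, 46), (37, 32, 46)  [2]
  a=38: (38, -12, 39), (38, 12, 39)  [2]
  a=39..43: none
Total reduced forms: 1 + 1 + 1 + 2 + 1 + 2 + 2 + 2 + 2 + 2 + 2 + 2 + 2 + 2 + 2 + 2 + 2 + 2 = 32
h = 32

32


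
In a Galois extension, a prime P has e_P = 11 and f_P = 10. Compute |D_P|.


|D_P| = e * f
= 11 * 10
= 110

110


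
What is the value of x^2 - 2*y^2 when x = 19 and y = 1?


x^2 - d*y^2
= 19^2 - 2*1^2
= 361 - 2
= 359

359


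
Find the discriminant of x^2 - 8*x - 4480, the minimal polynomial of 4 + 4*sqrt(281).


The element 4 + 4*sqrt(281) has minimal polynomial:
x^2 - 8*x - 4480
Discriminant = (-8)^2 - 4*(-4480)
= 64 + 17920
= 17984

17984


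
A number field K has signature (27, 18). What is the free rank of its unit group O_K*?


By Dirichlet's unit theorem:
rank = r1 + r2 - 1
= 27 + 18 - 1
= 44

44


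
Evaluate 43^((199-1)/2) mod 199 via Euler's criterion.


p = 199 is prime and the exponent is (p-1)/2 = 99, so by Euler's criterion 43^99 = (43/199) = +1 or -1 mod 199.
Compute by square-and-multiply:
  99 = 64 + 32 + 2 + 1 (binary 1100011)
  Repeated squaring mod 199: 43^1 = 43, 43^2 = 58, 43^4 = 180, 43^8 = 162, 43^16 = 175, 43^32 = 178, 43^64 = 43
  43^99 = 43^64 * 43^32 * 43^2 * 43^1 = 43 * 178 * 58 * 43 mod 199
    43 * 178 = 7654 = 92 mod 199
    92 * 58 = 5336 = 162 mod 199
    162 * 43 = 6966 = 1 mod 199
  43^99 = 1 mod 199
Result 1: 43 is a quadratic residue mod 199.
43^99 mod 199 = 1

1


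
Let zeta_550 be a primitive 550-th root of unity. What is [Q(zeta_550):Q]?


The degree equals Euler's totient phi(550).
550 = 2 * 5^2 * 11
phi(550) = 200

200


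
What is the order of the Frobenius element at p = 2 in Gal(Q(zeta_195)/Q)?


The Frobenius at p in Gal(Q(zeta_n)/Q) = (Z/nZ)* is the class of p, so its order is ord_195(2), the smallest k >= 1 with 2^k = 1 mod 195.
n = 195 = 3 * 5 * 13, phi(195) = 96; the order divides phi(n).
Divisors of 96: 1, 2, 3, 4, 6, 8, 12, 16, 24, 32, 48, 96
Repeated squaring mod 195: 2^1 = 2, 2^2 = 4, 2^4 = 16, 2^8 = 61, 2^16 = 16, 2^32 = 61, 2^64 = 16
Test divisors in increasing order:
  k=1: 2^1 = 2 mod 195
  k=2: 2^2 = 4 mod 195
  k=3: 2^3 = 4 * 2 = 8 mod 195
  k=4: 2^4 = 16 mod 195
  k=6: 2^6 = 16 * 4 = 64 mod 195
  k=8: 2^8 = 61 mod 195
  k=12: 2^12 = 61 * 16 = 1 mod 195  <- first divisor giving 1
Order = 12

12


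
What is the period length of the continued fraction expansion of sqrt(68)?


Run the CF algorithm for sqrt(68).
a_0 = floor(sqrt(68)) = 8; set m_0=0, q_0=1.
Recurrence: m' = q*a - m,  q' = (d - m'^2)/q,  a' = floor((a_0 + m')/q').
  step 1: m=8, q=4, a=4
  step 2: m=8, q=1, a=16
a_2 = 2*a_0 = 16, so the period closes here.
sqrt(68) = [8; 4, 16]
Period length = 2

2


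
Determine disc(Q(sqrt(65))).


For K = Q(sqrt(d)) with d squarefree: disc(K) = d if d = 1 mod 4, and disc(K) = 4d if d = 2 or 3 mod 4.
Here d = 65, and d mod 4 = 1.
d = 1 mod 4 (O_K = Z[(1+sqrt(d))/2]), so disc(K) = d = 65

65


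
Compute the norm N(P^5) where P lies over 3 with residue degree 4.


N(P^a) = p^(a*f)
= 3^(5*4)
= 3^20
= 3486784401

3486784401


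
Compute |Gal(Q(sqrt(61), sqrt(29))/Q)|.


The 2 square roots of distinct primes are multiplicatively independent over Q,
so [K:Q] = 2^2 and Gal(K/Q) is isomorphic to (Z/2Z)^2.
|Gal| = 2^2 = 4

4


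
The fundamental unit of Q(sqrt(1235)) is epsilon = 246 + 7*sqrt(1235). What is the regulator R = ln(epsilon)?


epsilon = 246 + 7*sqrt(1235)
= 491.9980
R = ln(491.9980)
= 6.1985

6.1985


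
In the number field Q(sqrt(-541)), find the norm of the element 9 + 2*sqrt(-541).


N(a + b*sqrt(d)) = a^2 - d*b^2
= (9)^2 - (-541)*(2)^2
= 81 + 2164
= 2245

2245


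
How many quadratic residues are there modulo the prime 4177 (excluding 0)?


For prime p, the number of non-zero quadratic residues is (p-1)/2.
= (4177-1)/2
= 2088

2088


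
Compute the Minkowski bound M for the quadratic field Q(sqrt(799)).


d = 799, d mod 4 = 3, so disc(K) = 4d = 3196; |disc(K)| = 3196
Real quadratic field, so n = 2, s = r2 = 0, r1 = 2
M = (n!/n^n) * (4/pi)^s * sqrt(|disc(K)|) = (2!/2^2) * (4/pi)^0 * sqrt(3196)
= 0.5 * 1.000000 * 56.533176
= 28.2666

28.2666


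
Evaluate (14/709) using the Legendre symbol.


p = 709 is prime, so compute (14/709) with the reciprocity algorithm (Jacobi-symbol steps: pull out 2s via (2/n), flip via reciprocity, reduce):
  pull out 2: (2/709) = -1  (since 709 mod 8 = 5)
  reciprocity: (7/709) -> +(709/7)
  reduce: (2/7)
  pull out 2: (2/7) = +1  (since 7 mod 8 = 7)
  (1/7) = 1
Product of signs = -1
(14/709) = -1

-1


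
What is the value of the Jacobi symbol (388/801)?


Compute (388/801) via quadratic reciprocity:
  pull out 2: (2/801) = +1  (since 801 mod 8 = 1)
  pull out 2: (2/801) = +1  (since 801 mod 8 = 1)
  reciprocity: (97/801) -> +(801/97)
  reduce: (25/97)
  reciprocity: (25/97) -> +(97/25)
  reduce: (22/25)
  pull out 2: (2/25) = +1  (since 25 mod 8 = 1)
  reciprocity: (11/25) -> +(25/11)
  reduce: (3/11)
  reciprocity: (3/11) -> -(11/3)
  reduce: (2/3)
  pull out 2: (2/3) = -1  (since 3 mod 8 = 3)
  (1/3) = 1
Product of signs = 1

1


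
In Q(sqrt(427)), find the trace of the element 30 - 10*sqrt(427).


Tr(a + b*sqrt(d)) = (a + b*sqrt(d)) + (a - b*sqrt(d)) = 2a
= 2 * (30)
= 60

60


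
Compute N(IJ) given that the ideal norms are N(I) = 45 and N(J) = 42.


N(IJ) = N(I) * N(J)
= 45 * 42
= 1890

1890


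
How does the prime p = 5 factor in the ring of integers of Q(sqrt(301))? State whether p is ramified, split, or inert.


K = Q(sqrt(301)). Since d mod 4 = 1, disc(K) = 301.
Check p | disc: 301 mod 5 = 1.
p does not divide disc. Compute Legendre symbol (d/p):
1^((5-1)/2) mod 5 = 1
(d/p) = 1, so p splits: (p) = P*P' with e=1, f=1, g=2.
Therefore p is split.

split


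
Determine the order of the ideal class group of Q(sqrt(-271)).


K = Q(sqrt(-271)). d mod 4 = 1, so D = disc(K) = d = -271
h(K) equals the number of primitive reduced positive-definite forms (a, b, c) = a*x^2 + b*x*y + c*y^2 with b^2 - 4ac = D,
where reduced means |b| <= a <= c, with b >= 0 whenever |b| = a or a = c, and primitive means gcd(a, b, c) = 1.
Reduced forces 3a^2 <= |D| = 271, so 1 <= a <= 9; b must have the parity of D, and c = (b^2 - D)/(4a) must be an integer >= a.
Enumerate a = 1..9, b in [-a, a]:
  a=1: (1, 1, 68)  [1]
  a=2: (2, -1, 34), (2, 1, 34)  [2]
  a=3: none
  a=4: (4, -1, 17), (4, 1, 17)  [2]
  a=5: (5, -3, 14), (5, 3, 14)  [2]
  a=6: none
  a=7: (7, -3, 10), (7, 3, 10)  [2]
  a=8: (8, -7, 10), (8, 7, 10)  [2]
  a=9: none
Total reduced forms: 1 + 2 + 2 + 2 + 2 + 2 = 11
h = 11

11


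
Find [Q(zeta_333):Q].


The degree equals Euler's totient phi(333).
333 = 3^2 * 37
phi(333) = 216

216


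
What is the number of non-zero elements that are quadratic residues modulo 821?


For prime p, the number of non-zero quadratic residues is (p-1)/2.
= (821-1)/2
= 410

410


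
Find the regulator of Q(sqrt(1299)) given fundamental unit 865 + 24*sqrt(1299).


epsilon = 865 + 24*sqrt(1299)
= 1729.9994
R = ln(1729.9994)
= 7.4559

7.4559


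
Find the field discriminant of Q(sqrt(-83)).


For K = Q(sqrt(d)) with d squarefree: disc(K) = d if d = 1 mod 4, and disc(K) = 4d if d = 2 or 3 mod 4.
Here d = -83, and d mod 4 = 1.
d = 1 mod 4 (O_K = Z[(1+sqrt(d))/2]), so disc(K) = d = -83

-83


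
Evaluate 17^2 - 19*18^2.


x^2 - d*y^2
= 17^2 - 19*18^2
= 289 - 6156
= -5867

-5867


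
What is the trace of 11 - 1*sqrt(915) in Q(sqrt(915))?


Tr(a + b*sqrt(d)) = (a + b*sqrt(d)) + (a - b*sqrt(d)) = 2a
= 2 * (11)
= 22

22


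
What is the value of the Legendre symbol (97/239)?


p = 239 is prime, so compute (97/239) with the reciprocity algorithm (Jacobi-symbol steps: pull out 2s via (2/n), flip via reciprocity, reduce):
  reciprocity: (97/239) -> +(239/97)
  reduce: (45/97)
  reciprocity: (45/97) -> +(97/45)
  reduce: (7/45)
  reciprocity: (7/45) -> +(45/7)
  reduce: (3/7)
  reciprocity: (3/7) -> -(7/3)
  reduce: (1/3)
  (1/3) = 1
Product of signs = -1
(97/239) = -1

-1


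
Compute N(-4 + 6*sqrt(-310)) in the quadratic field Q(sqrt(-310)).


N(a + b*sqrt(d)) = a^2 - d*b^2
= (-4)^2 - (-310)*(6)^2
= 16 + 11160
= 11176

11176


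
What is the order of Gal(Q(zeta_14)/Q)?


|Gal(Q(zeta_14)/Q)| = phi(14)
= 6

6


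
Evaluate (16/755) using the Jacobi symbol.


Compute (16/755) via quadratic reciprocity:
  pull out 2: (2/755) = -1  (since 755 mod 8 = 3)
  pull out 2: (2/755) = -1  (since 755 mod 8 = 3)
  pull out 2: (2/755) = -1  (since 755 mod 8 = 3)
  pull out 2: (2/755) = -1  (since 755 mod 8 = 3)
  (1/755) = 1
Product of signs = 1

1


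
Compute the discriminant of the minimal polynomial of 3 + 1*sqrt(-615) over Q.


The element 3 + 1*sqrt(-615) has minimal polynomial:
x^2 - 6*x + 624
Discriminant = (-6)^2 - 4*(624)
= 36 - 2496
= -2460

-2460


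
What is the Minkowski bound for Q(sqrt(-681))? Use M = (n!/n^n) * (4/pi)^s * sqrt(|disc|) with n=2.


d = -681, d mod 4 = 3, so disc(K) = 4d = -2724; |disc(K)| = 2724
Imaginary quadratic field, so n = 2, s = r2 = 1, r1 = 0
M = (n!/n^n) * (4/pi)^s * sqrt(|disc(K)|) = (2!/2^2) * (4/pi)^1 * sqrt(2724)
= 0.5 * 1.273240 * 52.191953
= 33.2264

33.2264


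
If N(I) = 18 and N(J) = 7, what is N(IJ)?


N(IJ) = N(I) * N(J)
= 18 * 7
= 126

126


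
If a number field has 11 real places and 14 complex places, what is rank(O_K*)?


By Dirichlet's unit theorem:
rank = r1 + r2 - 1
= 11 + 14 - 1
= 24

24


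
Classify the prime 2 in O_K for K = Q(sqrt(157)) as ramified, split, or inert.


K = Q(sqrt(157)). Since d mod 4 = 1, disc(K) = 157.
Check p | disc: 157 mod 2 = 1.
p=2 does not divide disc (d is 1 mod 4). 2 splits iff d = 1 mod 8.
d mod 8 = 5, so (d/2) = -1.
(d/p) = -1, so p is inert: (p) stays prime with e=1, f=2, g=1.
Therefore p is inert.

inert


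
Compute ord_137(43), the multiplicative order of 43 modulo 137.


We want ord_137(43), the smallest k >= 1 with 43^k = 1 mod 137.
n = 137 = 137, phi(137) = 136; the order divides phi(n).
Divisors of 136: 1, 2, 4, 8, 17, 34, 68, 136
Repeated squaring mod 137: 43^1 = 43, 43^2 = 68, 43^4 = 103, 43^8 = 60, 43^16 = 38, 43^32 = 74, 43^64 = 133, 43^128 = 16
Test divisors in increasing order:
  k=1: 43^1 = 43 mod 137
  k=2: 43^2 = 68 mod 137
  k=4: 43^4 = 103 mod 137
  k=8: 43^8 = 60 mod 137
  k=17: 43^17 = 38 * 43 = 127 mod 137
  k=34: 43^34 = 74 * 68 = 100 mod 137
  k=68: 43^68 = 133 * 103 = 136 mod 137
  k=136: 43^136 = 16 * 60 = 1 mod 137  <- first divisor giving 1
Order = 136

136


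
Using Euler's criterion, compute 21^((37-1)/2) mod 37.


p = 37 is prime and the exponent is (p-1)/2 = 18, so by Euler's criterion 21^18 = (21/37) = +1 or -1 mod 37.
Compute by square-and-multiply:
  18 = 16 + 2 (binary 10010)
  Repeated squaring mod 37: 21^1 = 21, 21^2 = 34, 21^4 = 9, 21^8 = 7, 21^16 = 12
  21^18 = 21^16 * 21^2 = 12 * 34 mod 37
    12 * 34 = 408 = 1 mod 37
  21^18 = 1 mod 37
Result 1: 21 is a quadratic residue mod 37.
21^18 mod 37 = 1

1


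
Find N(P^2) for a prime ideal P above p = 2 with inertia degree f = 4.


N(P^a) = p^(a*f)
= 2^(2*4)
= 2^8
= 256

256


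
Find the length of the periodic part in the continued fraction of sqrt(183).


Run the CF algorithm for sqrt(183).
a_0 = floor(sqrt(183)) = 13; set m_0=0, q_0=1.
Recurrence: m' = q*a - m,  q' = (d - m'^2)/q,  a' = floor((a_0 + m')/q').
  step 1: m=13, q=14, a=1
  step 2: m=1, q=13, a=1
  step 3: m=12, q=3, a=8
  step 4: m=12, q=13, a=1
  step 5: m=1, q=14, a=1
  step 6: m=13, q=1, a=26
a_6 = 2*a_0 = 26, so the period closes here.
sqrt(183) = [13; 1, 1, 8, 1, 1, 26]
Period length = 6

6


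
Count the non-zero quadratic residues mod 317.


For prime p, the number of non-zero quadratic residues is (p-1)/2.
= (317-1)/2
= 158

158


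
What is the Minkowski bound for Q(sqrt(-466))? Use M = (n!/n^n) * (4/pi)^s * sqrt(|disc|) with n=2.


d = -466, d mod 4 = 2, so disc(K) = 4d = -1864; |disc(K)| = 1864
Imaginary quadratic field, so n = 2, s = r2 = 1, r1 = 0
M = (n!/n^n) * (4/pi)^s * sqrt(|disc(K)|) = (2!/2^2) * (4/pi)^1 * sqrt(1864)
= 0.5 * 1.273240 * 43.174066
= 27.4855

27.4855


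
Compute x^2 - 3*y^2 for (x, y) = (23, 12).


x^2 - d*y^2
= 23^2 - 3*12^2
= 529 - 432
= 97

97


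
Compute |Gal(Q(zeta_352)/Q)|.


|Gal(Q(zeta_352)/Q)| = phi(352)
= 160

160


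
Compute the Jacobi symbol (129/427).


Compute (129/427) via quadratic reciprocity:
  reciprocity: (129/427) -> +(427/129)
  reduce: (40/129)
  pull out 2: (2/129) = +1  (since 129 mod 8 = 1)
  pull out 2: (2/129) = +1  (since 129 mod 8 = 1)
  pull out 2: (2/129) = +1  (since 129 mod 8 = 1)
  reciprocity: (5/129) -> +(129/5)
  reduce: (4/5)
  pull out 2: (2/5) = -1  (since 5 mod 8 = 5)
  pull out 2: (2/5) = -1  (since 5 mod 8 = 5)
  (1/5) = 1
Product of signs = 1

1


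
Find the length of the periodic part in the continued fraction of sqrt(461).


Run the CF algorithm for sqrt(461).
a_0 = floor(sqrt(461)) = 21; set m_0=0, q_0=1.
Recurrence: m' = q*a - m,  q' = (d - m'^2)/q,  a' = floor((a_0 + m')/q').
  step 1: m=21, q=20, a=2
  step 2: m=19, q=5, a=8
  step 3: m=21, q=4, a=10
  step 4: m=19, q=25, a=1
  step 5: m=6, q=17, a=1
  step 6: m=11, q=20, a=1
  step 7: m=9, q=19, a=1
  step 8: m=10, q=19, a=1
  step 9: m=9, q=20, a=1
  step 10: m=11, q=17, a=1
  step 11: m=6, q=25, a=1
  step 12: m=19, q=4, a=10
  step 13: m=21, q=5, a=8
  step 14: m=19, q=20, a=2
  step 15: m=21, q=1, a=42
a_15 = 2*a_0 = 42, so the period closes here.
sqrt(461) = [21; 2, 8, 10, 1, 1, 1, 1, 1, 1, 1, 1, 10, 8, 2, 42]
Period length = 15

15


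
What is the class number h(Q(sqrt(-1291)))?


K = Q(sqrt(-1291)). d mod 4 = 1, so D = disc(K) = d = -1291
h(K) equals the number of primitive reduced positive-definite forms (a, b, c) = a*x^2 + b*x*y + c*y^2 with b^2 - 4ac = D,
where reduced means |b| <= a <= c, with b >= 0 whenever |b| = a or a = c, and primitive means gcd(a, b, c) = 1.
Reduced forces 3a^2 <= |D| = 1291, so 1 <= a <= 20; b must have the parity of D, and c = (b^2 - D)/(4a) must be an integer >= a.
Enumerate a = 1..20, b in [-a, a]:
  a=1: (1, 1, 323)  [1]
  a=2..4: none
  a=5: (5, -3, 65), (5, 3, 65)  [2]
  a=6: none
  a=7: (7, -5, 47), (7, 5, 47)  [2]
  a=8..12: none
  a=13: (13, -3, 25), (13, 3, 25)  [2]
  a=14..16: none
  a=17: (17, -1, 19), (17, 1, 19)  [2]
  a=18..20: none
Total reduced forms: 1 + 2 + 2 + 2 + 2 = 9
h = 9

9


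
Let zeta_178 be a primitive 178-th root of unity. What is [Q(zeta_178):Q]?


The degree equals Euler's totient phi(178).
178 = 2 * 89
phi(178) = 88

88


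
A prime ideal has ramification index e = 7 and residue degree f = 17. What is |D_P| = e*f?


|D_P| = e * f
= 7 * 17
= 119

119


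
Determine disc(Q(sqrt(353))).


For K = Q(sqrt(d)) with d squarefree: disc(K) = d if d = 1 mod 4, and disc(K) = 4d if d = 2 or 3 mod 4.
Here d = 353, and d mod 4 = 1.
d = 1 mod 4 (O_K = Z[(1+sqrt(d))/2]), so disc(K) = d = 353

353


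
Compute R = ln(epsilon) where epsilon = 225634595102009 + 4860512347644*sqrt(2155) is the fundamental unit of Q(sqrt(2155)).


epsilon = 225634595102009 + 4860512347644*sqrt(2155)
= 4.5127e+14
R = ln(4.5127e+14)
= 33.7431

33.7431


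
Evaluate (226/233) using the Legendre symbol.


p = 233 is prime, so compute (226/233) with the reciprocity algorithm (Jacobi-symbol steps: pull out 2s via (2/n), flip via reciprocity, reduce):
  pull out 2: (2/233) = +1  (since 233 mod 8 = 1)
  reciprocity: (113/233) -> +(233/113)
  reduce: (7/113)
  reciprocity: (7/113) -> +(113/7)
  reduce: (1/7)
  (1/7) = 1
Product of signs = 1
(226/233) = 1

1


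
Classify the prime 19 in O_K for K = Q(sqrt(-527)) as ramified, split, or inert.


K = Q(sqrt(-527)). Since d mod 4 = 1, disc(K) = -527.
Check p | disc: -527 mod 19 = 5.
p does not divide disc. Compute Legendre symbol (d/p):
5^((19-1)/2) mod 19 = 1
(d/p) = 1, so p splits: (p) = P*P' with e=1, f=1, g=2.
Therefore p is split.

split


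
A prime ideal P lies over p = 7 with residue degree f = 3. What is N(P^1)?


N(P^a) = p^(a*f)
= 7^(1*3)
= 7^3
= 343

343


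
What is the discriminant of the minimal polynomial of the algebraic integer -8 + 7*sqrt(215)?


The element -8 + 7*sqrt(215) has minimal polynomial:
x^2 + 16*x - 10471
Discriminant = (16)^2 - 4*(-10471)
= 256 + 41884
= 42140

42140


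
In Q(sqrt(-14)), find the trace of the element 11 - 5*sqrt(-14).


Tr(a + b*sqrt(d)) = (a + b*sqrt(d)) + (a - b*sqrt(d)) = 2a
= 2 * (11)
= 22

22


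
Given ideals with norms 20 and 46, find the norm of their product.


N(IJ) = N(I) * N(J)
= 20 * 46
= 920

920


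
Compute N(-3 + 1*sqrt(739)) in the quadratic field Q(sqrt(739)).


N(a + b*sqrt(d)) = a^2 - d*b^2
= (-3)^2 - (739)*(1)^2
= 9 - 739
= -730

-730


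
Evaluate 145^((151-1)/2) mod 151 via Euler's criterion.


p = 151 is prime and the exponent is (p-1)/2 = 75, so by Euler's criterion 145^75 = (145/151) = +1 or -1 mod 151.
Compute by square-and-multiply:
  75 = 64 + 8 + 2 + 1 (binary 1001011)
  Repeated squaring mod 151: 145^1 = 145, 145^2 = 36, 145^4 = 88, 145^8 = 43, 145^16 = 37, 145^32 = 10, 145^64 = 100
  145^75 = 145^64 * 145^8 * 145^2 * 145^1 = 100 * 43 * 36 * 145 mod 151
    100 * 43 = 4300 = 72 mod 151
    72 * 36 = 2592 = 25 mod 151
    25 * 145 = 3625 = 1 mod 151
  145^75 = 1 mod 151
Result 1: 145 is a quadratic residue mod 151.
145^75 mod 151 = 1

1


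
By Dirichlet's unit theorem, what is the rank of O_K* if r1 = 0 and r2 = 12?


By Dirichlet's unit theorem:
rank = r1 + r2 - 1
= 0 + 12 - 1
= 11

11


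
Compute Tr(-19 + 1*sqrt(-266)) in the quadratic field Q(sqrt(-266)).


Tr(a + b*sqrt(d)) = (a + b*sqrt(d)) + (a - b*sqrt(d)) = 2a
= 2 * (-19)
= -38

-38


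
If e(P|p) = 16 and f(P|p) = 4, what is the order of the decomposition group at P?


|D_P| = e * f
= 16 * 4
= 64

64


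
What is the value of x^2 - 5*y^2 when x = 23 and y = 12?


x^2 - d*y^2
= 23^2 - 5*12^2
= 529 - 720
= -191

-191


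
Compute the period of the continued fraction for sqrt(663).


Run the CF algorithm for sqrt(663).
a_0 = floor(sqrt(663)) = 25; set m_0=0, q_0=1.
Recurrence: m' = q*a - m,  q' = (d - m'^2)/q,  a' = floor((a_0 + m')/q').
  step 1: m=25, q=38, a=1
  step 2: m=13, q=13, a=2
  step 3: m=13, q=38, a=1
  step 4: m=25, q=1, a=50
a_4 = 2*a_0 = 50, so the period closes here.
sqrt(663) = [25; 1, 2, 1, 50]
Period length = 4

4


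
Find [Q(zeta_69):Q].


The degree equals Euler's totient phi(69).
69 = 3 * 23
phi(69) = 44

44


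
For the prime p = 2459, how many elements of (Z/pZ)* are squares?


For prime p, the number of non-zero quadratic residues is (p-1)/2.
= (2459-1)/2
= 1229

1229


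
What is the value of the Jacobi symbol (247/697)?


Compute (247/697) via quadratic reciprocity:
  reciprocity: (247/697) -> +(697/247)
  reduce: (203/247)
  reciprocity: (203/247) -> -(247/203)
  reduce: (44/203)
  pull out 2: (2/203) = -1  (since 203 mod 8 = 3)
  pull out 2: (2/203) = -1  (since 203 mod 8 = 3)
  reciprocity: (11/203) -> -(203/11)
  reduce: (5/11)
  reciprocity: (5/11) -> +(11/5)
  reduce: (1/5)
  (1/5) = 1
Product of signs = 1

1


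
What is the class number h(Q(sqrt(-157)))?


K = Q(sqrt(-157)). d mod 4 = 3, so D = disc(K) = 4d = -628
h(K) equals the number of primitive reduced positive-definite forms (a, b, c) = a*x^2 + b*x*y + c*y^2 with b^2 - 4ac = D,
where reduced means |b| <= a <= c, with b >= 0 whenever |b| = a or a = c, and primitive means gcd(a, b, c) = 1.
Reduced forces 3a^2 <= |D| = 628, so 1 <= a <= 14; b must have the parity of D, and c = (b^2 - D)/(4a) must be an integer >= a.
Enumerate a = 1..14, b in [-a, a]:
  a=1: (1, 0, 157)  [1]
  a=2: (2, 2, 79)  [1]
  a=3..6: none
  a=7: (7, -4, 23), (7, 4, 23)  [2]
  a=8..12: none
  a=13: (13, -10, 14), (13, 10, 14)  [2]
  a=14: none
Total reduced forms: 1 + 1 + 2 + 2 = 6
h = 6

6


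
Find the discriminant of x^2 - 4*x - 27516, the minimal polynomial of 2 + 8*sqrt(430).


The element 2 + 8*sqrt(430) has minimal polynomial:
x^2 - 4*x - 27516
Discriminant = (-4)^2 - 4*(-27516)
= 16 + 110064
= 110080

110080


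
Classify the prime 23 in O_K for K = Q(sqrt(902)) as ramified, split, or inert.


K = Q(sqrt(902)). Since d mod 4 = 2, disc(K) = 3608.
Check p | disc: 3608 mod 23 = 20.
p does not divide disc. Compute Legendre symbol (d/p):
5^((23-1)/2) mod 23 = -1
(d/p) = -1, so p is inert: (p) stays prime with e=1, f=2, g=1.
Therefore p is inert.

inert


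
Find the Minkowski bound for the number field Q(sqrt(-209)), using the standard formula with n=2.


d = -209, d mod 4 = 3, so disc(K) = 4d = -836; |disc(K)| = 836
Imaginary quadratic field, so n = 2, s = r2 = 1, r1 = 0
M = (n!/n^n) * (4/pi)^s * sqrt(|disc(K)|) = (2!/2^2) * (4/pi)^1 * sqrt(836)
= 0.5 * 1.273240 * 28.913665
= 18.4070

18.4070


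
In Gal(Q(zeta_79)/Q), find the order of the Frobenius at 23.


The Frobenius at p in Gal(Q(zeta_n)/Q) = (Z/nZ)* is the class of p, so its order is ord_79(23), the smallest k >= 1 with 23^k = 1 mod 79.
n = 79 = 79, phi(79) = 78; the order divides phi(n).
Divisors of 78: 1, 2, 3, 6, 13, 26, 39, 78
Repeated squaring mod 79: 23^1 = 23, 23^2 = 55, 23^4 = 23, 23^8 = 55, 23^16 = 23, 23^32 = 55, 23^64 = 23
Test divisors in increasing order:
  k=1: 23^1 = 23 mod 79
  k=2: 23^2 = 55 mod 79
  k=3: 23^3 = 55 * 23 = 1 mod 79  <- first divisor giving 1
Order = 3

3


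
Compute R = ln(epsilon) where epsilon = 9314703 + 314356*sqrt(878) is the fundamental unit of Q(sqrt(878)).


epsilon = 9314703 + 314356*sqrt(878)
= 1.8629e+07
R = ln(1.8629e+07)
= 16.7403

16.7403


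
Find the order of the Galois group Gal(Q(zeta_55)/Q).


|Gal(Q(zeta_55)/Q)| = phi(55)
= 40

40


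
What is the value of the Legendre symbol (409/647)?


p = 647 is prime, so compute (409/647) with the reciprocity algorithm (Jacobi-symbol steps: pull out 2s via (2/n), flip via reciprocity, reduce):
  reciprocity: (409/647) -> +(647/409)
  reduce: (238/409)
  pull out 2: (2/409) = +1  (since 409 mod 8 = 1)
  reciprocity: (119/409) -> +(409/119)
  reduce: (52/119)
  pull out 2: (2/119) = +1  (since 119 mod 8 = 7)
  pull out 2: (2/119) = +1  (since 119 mod 8 = 7)
  reciprocity: (13/119) -> +(119/13)
  reduce: (2/13)
  pull out 2: (2/13) = -1  (since 13 mod 8 = 5)
  (1/13) = 1
Product of signs = -1
(409/647) = -1

-1


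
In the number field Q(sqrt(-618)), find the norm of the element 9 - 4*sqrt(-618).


N(a + b*sqrt(d)) = a^2 - d*b^2
= (9)^2 - (-618)*(-4)^2
= 81 + 9888
= 9969

9969


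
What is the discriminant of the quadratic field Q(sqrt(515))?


For K = Q(sqrt(d)) with d squarefree: disc(K) = d if d = 1 mod 4, and disc(K) = 4d if d = 2 or 3 mod 4.
Here d = 515, and d mod 4 = 3.
d = 3 mod 4, not 1 (O_K = Z[sqrt(d)]), so disc(K) = 4d = 4 * (515) = 2060

2060


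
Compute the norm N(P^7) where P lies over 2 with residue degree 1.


N(P^a) = p^(a*f)
= 2^(7*1)
= 2^7
= 128

128


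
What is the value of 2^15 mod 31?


p = 31 is prime and the exponent is (p-1)/2 = 15, so by Euler's criterion 2^15 = (2/31) = +1 or -1 mod 31.
Compute by square-and-multiply:
  15 = 8 + 4 + 2 + 1 (binary 1111)
  Repeated squaring mod 31: 2^1 = 2, 2^2 = 4, 2^4 = 16, 2^8 = 8
  2^15 = 2^8 * 2^4 * 2^2 * 2^1 = 8 * 16 * 4 * 2 mod 31
    8 * 16 = 128 = 4 mod 31
    4 * 4 = 16 = 16 mod 31
    16 * 2 = 32 = 1 mod 31
  2^15 = 1 mod 31
Result 1: 2 is a quadratic residue mod 31.
2^15 mod 31 = 1

1


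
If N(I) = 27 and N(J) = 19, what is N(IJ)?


N(IJ) = N(I) * N(J)
= 27 * 19
= 513

513


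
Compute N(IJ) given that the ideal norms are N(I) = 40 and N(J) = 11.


N(IJ) = N(I) * N(J)
= 40 * 11
= 440

440


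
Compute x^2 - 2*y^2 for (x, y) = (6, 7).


x^2 - d*y^2
= 6^2 - 2*7^2
= 36 - 98
= -62

-62


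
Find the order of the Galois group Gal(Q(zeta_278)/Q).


|Gal(Q(zeta_278)/Q)| = phi(278)
= 138

138


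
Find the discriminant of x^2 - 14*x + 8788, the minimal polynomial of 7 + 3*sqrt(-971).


The element 7 + 3*sqrt(-971) has minimal polynomial:
x^2 - 14*x + 8788
Discriminant = (-14)^2 - 4*(8788)
= 196 - 35152
= -34956

-34956


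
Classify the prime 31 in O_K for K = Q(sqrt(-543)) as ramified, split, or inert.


K = Q(sqrt(-543)). Since d mod 4 = 1, disc(K) = -543.
Check p | disc: -543 mod 31 = 15.
p does not divide disc. Compute Legendre symbol (d/p):
15^((31-1)/2) mod 31 = -1
(d/p) = -1, so p is inert: (p) stays prime with e=1, f=2, g=1.
Therefore p is inert.

inert


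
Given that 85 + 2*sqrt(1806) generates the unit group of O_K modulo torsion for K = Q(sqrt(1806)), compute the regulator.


epsilon = 85 + 2*sqrt(1806)
= 169.9941
R = ln(169.9941)
= 5.1358

5.1358


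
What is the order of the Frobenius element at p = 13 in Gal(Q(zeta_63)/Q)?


The Frobenius at p in Gal(Q(zeta_n)/Q) = (Z/nZ)* is the class of p, so its order is ord_63(13), the smallest k >= 1 with 13^k = 1 mod 63.
n = 63 = 3^2 * 7, phi(63) = 36; the order divides phi(n).
Divisors of 36: 1, 2, 3, 4, 6, 9, 12, 18, 36
Repeated squaring mod 63: 13^1 = 13, 13^2 = 43, 13^4 = 22, 13^8 = 43, 13^16 = 22, 13^32 = 43
Test divisors in increasing order:
  k=1: 13^1 = 13 mod 63
  k=2: 13^2 = 43 mod 63
  k=3: 13^3 = 43 * 13 = 55 mod 63
  k=4: 13^4 = 22 mod 63
  k=6: 13^6 = 22 * 43 = 1 mod 63  <- first divisor giving 1
Order = 6

6


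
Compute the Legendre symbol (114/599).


p = 599 is prime, so compute (114/599) with the reciprocity algorithm (Jacobi-symbol steps: pull out 2s via (2/n), flip via reciprocity, reduce):
  pull out 2: (2/599) = +1  (since 599 mod 8 = 7)
  reciprocity: (57/599) -> +(599/57)
  reduce: (29/57)
  reciprocity: (29/57) -> +(57/29)
  reduce: (28/29)
  pull out 2: (2/29) = -1  (since 29 mod 8 = 5)
  pull out 2: (2/29) = -1  (since 29 mod 8 = 5)
  reciprocity: (7/29) -> +(29/7)
  reduce: (1/7)
  (1/7) = 1
Product of signs = 1
(114/599) = 1

1


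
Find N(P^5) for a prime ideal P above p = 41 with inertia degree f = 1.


N(P^a) = p^(a*f)
= 41^(5*1)
= 41^5
= 115856201

115856201


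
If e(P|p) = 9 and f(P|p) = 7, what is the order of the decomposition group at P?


|D_P| = e * f
= 9 * 7
= 63

63


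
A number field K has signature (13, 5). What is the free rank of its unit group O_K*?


By Dirichlet's unit theorem:
rank = r1 + r2 - 1
= 13 + 5 - 1
= 17

17


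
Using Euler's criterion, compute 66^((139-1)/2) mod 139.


p = 139 is prime and the exponent is (p-1)/2 = 69, so by Euler's criterion 66^69 = (66/139) = +1 or -1 mod 139.
Compute by square-and-multiply:
  69 = 64 + 4 + 1 (binary 1000101)
  Repeated squaring mod 139: 66^1 = 66, 66^2 = 47, 66^4 = 124, 66^8 = 86, 66^16 = 29, 66^32 = 7, 66^64 = 49
  66^69 = 66^64 * 66^4 * 66^1 = 49 * 124 * 66 mod 139
    49 * 124 = 6076 = 99 mod 139
    99 * 66 = 6534 = 1 mod 139
  66^69 = 1 mod 139
Result 1: 66 is a quadratic residue mod 139.
66^69 mod 139 = 1

1


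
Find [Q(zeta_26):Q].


The degree equals Euler's totient phi(26).
26 = 2 * 13
phi(26) = 12

12


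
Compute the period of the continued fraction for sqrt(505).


Run the CF algorithm for sqrt(505).
a_0 = floor(sqrt(505)) = 22; set m_0=0, q_0=1.
Recurrence: m' = q*a - m,  q' = (d - m'^2)/q,  a' = floor((a_0 + m')/q').
  step 1: m=22, q=21, a=2
  step 2: m=20, q=5, a=8
  step 3: m=20, q=21, a=2
  step 4: m=22, q=1, a=44
a_4 = 2*a_0 = 44, so the period closes here.
sqrt(505) = [22; 2, 8, 2, 44]
Period length = 4

4


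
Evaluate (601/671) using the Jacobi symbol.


Compute (601/671) via quadratic reciprocity:
  reciprocity: (601/671) -> +(671/601)
  reduce: (70/601)
  pull out 2: (2/601) = +1  (since 601 mod 8 = 1)
  reciprocity: (35/601) -> +(601/35)
  reduce: (6/35)
  pull out 2: (2/35) = -1  (since 35 mod 8 = 3)
  reciprocity: (3/35) -> -(35/3)
  reduce: (2/3)
  pull out 2: (2/3) = -1  (since 3 mod 8 = 3)
  (1/3) = 1
Product of signs = -1

-1


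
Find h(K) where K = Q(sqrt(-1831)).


K = Q(sqrt(-1831)). d mod 4 = 1, so D = disc(K) = d = -1831
h(K) equals the number of primitive reduced positive-definite forms (a, b, c) = a*x^2 + b*x*y + c*y^2 with b^2 - 4ac = D,
where reduced means |b| <= a <= c, with b >= 0 whenever |b| = a or a = c, and primitive means gcd(a, b, c) = 1.
Reduced forces 3a^2 <= |D| = 1831, so 1 <= a <= 24; b must have the parity of D, and c = (b^2 - D)/(4a) must be an integer >= a.
Enumerate a = 1..24, b in [-a, a]:
  a=1: (1, 1, 458)  [1]
  a=2: (2, -1, 229), (2, 1, 229)  [2]
  a=3: none
  a=4: (4, -3, 115), (4, 3, 115)  [2]
  a=5: (5, -3, 92), (5, 3, 92)  [2]
  a=6..7: none
  a=8: (8, -5, 58), (8, 5, 58)  [2]
  a=9: none
  a=10: (10, -7, 47), (10, -3, 46), (10, 3, 46), (10, 7, 47)  [4]
  a=11..15: none
  a=16: (16, -5, 29), (16, 5, 29)  [2]
  a=17..19: none
  a=20: (20, -13, 25), (20, -3, 23), (20, 3, 23), (20, 13, 25)  [4]
  a=21..24: none
Total reduced forms: 1 + 2 + 2 + 2 + 2 + 4 + 2 + 4 = 19
h = 19

19


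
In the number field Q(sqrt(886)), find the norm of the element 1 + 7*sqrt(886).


N(a + b*sqrt(d)) = a^2 - d*b^2
= (1)^2 - (886)*(7)^2
= 1 - 43414
= -43413

-43413


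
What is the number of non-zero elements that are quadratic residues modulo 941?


For prime p, the number of non-zero quadratic residues is (p-1)/2.
= (941-1)/2
= 470

470


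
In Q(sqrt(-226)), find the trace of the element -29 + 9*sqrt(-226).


Tr(a + b*sqrt(d)) = (a + b*sqrt(d)) + (a - b*sqrt(d)) = 2a
= 2 * (-29)
= -58

-58


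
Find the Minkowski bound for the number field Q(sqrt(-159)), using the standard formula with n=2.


d = -159, d mod 4 = 1, so disc(K) = d = -159; |disc(K)| = 159
Imaginary quadratic field, so n = 2, s = r2 = 1, r1 = 0
M = (n!/n^n) * (4/pi)^s * sqrt(|disc(K)|) = (2!/2^2) * (4/pi)^1 * sqrt(159)
= 0.5 * 1.273240 * 12.609520
= 8.0275

8.0275


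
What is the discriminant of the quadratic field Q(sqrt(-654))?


For K = Q(sqrt(d)) with d squarefree: disc(K) = d if d = 1 mod 4, and disc(K) = 4d if d = 2 or 3 mod 4.
Here d = -654, and d mod 4 = 2.
d = 2 mod 4, not 1 (O_K = Z[sqrt(d)]), so disc(K) = 4d = 4 * (-654) = -2616

-2616


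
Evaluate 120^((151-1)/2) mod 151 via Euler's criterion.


p = 151 is prime and the exponent is (p-1)/2 = 75, so by Euler's criterion 120^75 = (120/151) = +1 or -1 mod 151.
Compute by square-and-multiply:
  75 = 64 + 8 + 2 + 1 (binary 1001011)
  Repeated squaring mod 151: 120^1 = 120, 120^2 = 55, 120^4 = 5, 120^8 = 25, 120^16 = 21, 120^32 = 139, 120^64 = 144
  120^75 = 120^64 * 120^8 * 120^2 * 120^1 = 144 * 25 * 55 * 120 mod 151
    144 * 25 = 3600 = 127 mod 151
    127 * 55 = 6985 = 39 mod 151
    39 * 120 = 4680 = 150 mod 151
  120^75 = 150 mod 151
Result 150 = p - 1 = -1 mod 151: 120 is a quadratic non-residue mod 151. As a residue in [0, p-1] the value is 150.
120^75 mod 151 = 150

150


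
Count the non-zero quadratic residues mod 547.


For prime p, the number of non-zero quadratic residues is (p-1)/2.
= (547-1)/2
= 273

273


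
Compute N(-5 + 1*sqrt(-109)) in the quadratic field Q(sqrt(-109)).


N(a + b*sqrt(d)) = a^2 - d*b^2
= (-5)^2 - (-109)*(1)^2
= 25 + 109
= 134

134


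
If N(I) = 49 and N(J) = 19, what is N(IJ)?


N(IJ) = N(I) * N(J)
= 49 * 19
= 931

931


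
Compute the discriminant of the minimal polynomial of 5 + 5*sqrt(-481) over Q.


The element 5 + 5*sqrt(-481) has minimal polynomial:
x^2 - 10*x + 12050
Discriminant = (-10)^2 - 4*(12050)
= 100 - 48200
= -48100

-48100


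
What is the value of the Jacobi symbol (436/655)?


Compute (436/655) via quadratic reciprocity:
  pull out 2: (2/655) = +1  (since 655 mod 8 = 7)
  pull out 2: (2/655) = +1  (since 655 mod 8 = 7)
  reciprocity: (109/655) -> +(655/109)
  reduce: (1/109)
  (1/109) = 1
Product of signs = 1

1


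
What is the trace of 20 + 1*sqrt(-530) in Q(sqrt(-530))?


Tr(a + b*sqrt(d)) = (a + b*sqrt(d)) + (a - b*sqrt(d)) = 2a
= 2 * (20)
= 40

40


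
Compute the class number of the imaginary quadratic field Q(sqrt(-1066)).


K = Q(sqrt(-1066)). d mod 4 = 2, so D = disc(K) = 4d = -4264
h(K) equals the number of primitive reduced positive-definite forms (a, b, c) = a*x^2 + b*x*y + c*y^2 with b^2 - 4ac = D,
where reduced means |b| <= a <= c, with b >= 0 whenever |b| = a or a = c, and primitive means gcd(a, b, c) = 1.
Reduced forces 3a^2 <= |D| = 4264, so 1 <= a <= 37; b must have the parity of D, and c = (b^2 - D)/(4a) must be an integer >= a.
Enumerate a = 1..37, b in [-a, a]:
  a=1: (1, 0, 1066)  [1]
  a=2: (2, 0, 533)  [1]
  a=3..4: none
  a=5: (5, -4, 214), (5, 4, 214)  [2]
  a=6..9: none
  a=10: (10, -4, 107), (10, 4, 107)  [2]
  a=11: (11, -2, 97), (11, 2, 97)  [2]
  a=12: none
  a=13: (13, 0, 82)  [1]
  a=14..18: none
  a=19: (19, -12, 58), (19, 12, 58)  [2]
  a=20..21: none
  a=22: (22, -20, 53), (22, 20, 53)  [2]
  a=23..24: none
  a=25: (25, -6, 43), (25, 6, 43)  [2]
  a=26: (26, 0, 41)  [1]
  a=27..28: none
  a=29: (29, -12, 38), (29, 12, 38)  [2]
  a=30: none
  a=31: (31, -18, 37), (31, 18, 37)  [2]
  a=32..37: none
Total reduced forms: 1 + 1 + 2 + 2 + 2 + 1 + 2 + 2 + 2 + 1 + 2 + 2 = 20
h = 20

20


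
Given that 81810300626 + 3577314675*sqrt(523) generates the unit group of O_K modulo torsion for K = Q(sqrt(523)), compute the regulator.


epsilon = 81810300626 + 3577314675*sqrt(523)
= 1.6362e+11
R = ln(1.6362e+11)
= 25.8208

25.8208


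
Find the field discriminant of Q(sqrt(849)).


For K = Q(sqrt(d)) with d squarefree: disc(K) = d if d = 1 mod 4, and disc(K) = 4d if d = 2 or 3 mod 4.
Here d = 849, and d mod 4 = 1.
d = 1 mod 4 (O_K = Z[(1+sqrt(d))/2]), so disc(K) = d = 849

849


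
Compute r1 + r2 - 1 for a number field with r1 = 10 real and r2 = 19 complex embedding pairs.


By Dirichlet's unit theorem:
rank = r1 + r2 - 1
= 10 + 19 - 1
= 28

28


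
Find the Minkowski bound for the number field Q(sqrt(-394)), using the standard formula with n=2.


d = -394, d mod 4 = 2, so disc(K) = 4d = -1576; |disc(K)| = 1576
Imaginary quadratic field, so n = 2, s = r2 = 1, r1 = 0
M = (n!/n^n) * (4/pi)^s * sqrt(|disc(K)|) = (2!/2^2) * (4/pi)^1 * sqrt(1576)
= 0.5 * 1.273240 * 39.698866
= 25.2731

25.2731


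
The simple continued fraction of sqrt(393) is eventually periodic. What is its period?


Run the CF algorithm for sqrt(393).
a_0 = floor(sqrt(393)) = 19; set m_0=0, q_0=1.
Recurrence: m' = q*a - m,  q' = (d - m'^2)/q,  a' = floor((a_0 + m')/q').
  step 1: m=19, q=32, a=1
  step 2: m=13, q=7, a=4
  step 3: m=15, q=24, a=1
  step 4: m=9, q=13, a=2
  step 5: m=17, q=8, a=4
  step 6: m=15, q=21, a=1
  step 7: m=6, q=17, a=1
  step 8: m=11, q=16, a=1
  step 9: m=5, q=23, a=1
  step 10: m=18, q=3, a=12
  step 11: m=18, q=23, a=1
  step 12: m=5, q=16, a=1
  step 13: m=11, q=17, a=1
  step 14: m=6, q=21, a=1
  step 15: m=15, q=8, a=4
  step 16: m=17, q=13, a=2
  step 17: m=9, q=24, a=1
  step 18: m=15, q=7, a=4
  step 19: m=13, q=32, a=1
  step 20: m=19, q=1, a=38
a_20 = 2*a_0 = 38, so the period closes here.
sqrt(393) = [19; 1, 4, 1, 2, 4, 1, 1, 1, 1, 12, 1, 1, 1, 1, 4, 2, 1, 4, 1, 38]
Period length = 20

20


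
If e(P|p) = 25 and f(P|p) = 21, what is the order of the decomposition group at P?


|D_P| = e * f
= 25 * 21
= 525

525


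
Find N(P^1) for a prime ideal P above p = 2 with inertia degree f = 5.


N(P^a) = p^(a*f)
= 2^(1*5)
= 2^5
= 32

32


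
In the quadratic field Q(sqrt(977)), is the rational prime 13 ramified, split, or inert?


K = Q(sqrt(977)). Since d mod 4 = 1, disc(K) = 977.
Check p | disc: 977 mod 13 = 2.
p does not divide disc. Compute Legendre symbol (d/p):
2^((13-1)/2) mod 13 = -1
(d/p) = -1, so p is inert: (p) stays prime with e=1, f=2, g=1.
Therefore p is inert.

inert


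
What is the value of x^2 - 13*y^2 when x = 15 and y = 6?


x^2 - d*y^2
= 15^2 - 13*6^2
= 225 - 468
= -243

-243


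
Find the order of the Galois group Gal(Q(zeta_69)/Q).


|Gal(Q(zeta_69)/Q)| = phi(69)
= 44

44


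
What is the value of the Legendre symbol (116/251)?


p = 251 is prime, so compute (116/251) with the reciprocity algorithm (Jacobi-symbol steps: pull out 2s via (2/n), flip via reciprocity, reduce):
  pull out 2: (2/251) = -1  (since 251 mod 8 = 3)
  pull out 2: (2/251) = -1  (since 251 mod 8 = 3)
  reciprocity: (29/251) -> +(251/29)
  reduce: (19/29)
  reciprocity: (19/29) -> +(29/19)
  reduce: (10/19)
  pull out 2: (2/19) = -1  (since 19 mod 8 = 3)
  reciprocity: (5/19) -> +(19/5)
  reduce: (4/5)
  pull out 2: (2/5) = -1  (since 5 mod 8 = 5)
  pull out 2: (2/5) = -1  (since 5 mod 8 = 5)
  (1/5) = 1
Product of signs = -1
(116/251) = -1

-1


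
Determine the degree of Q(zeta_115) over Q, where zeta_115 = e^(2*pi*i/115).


The degree equals Euler's totient phi(115).
115 = 5 * 23
phi(115) = 88

88


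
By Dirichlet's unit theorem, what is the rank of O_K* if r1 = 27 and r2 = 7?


By Dirichlet's unit theorem:
rank = r1 + r2 - 1
= 27 + 7 - 1
= 33

33


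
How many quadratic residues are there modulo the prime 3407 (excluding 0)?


For prime p, the number of non-zero quadratic residues is (p-1)/2.
= (3407-1)/2
= 1703

1703


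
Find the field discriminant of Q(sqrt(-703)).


For K = Q(sqrt(d)) with d squarefree: disc(K) = d if d = 1 mod 4, and disc(K) = 4d if d = 2 or 3 mod 4.
Here d = -703, and d mod 4 = 1.
d = 1 mod 4 (O_K = Z[(1+sqrt(d))/2]), so disc(K) = d = -703

-703


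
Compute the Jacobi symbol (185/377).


Compute (185/377) via quadratic reciprocity:
  reciprocity: (185/377) -> +(377/185)
  reduce: (7/185)
  reciprocity: (7/185) -> +(185/7)
  reduce: (3/7)
  reciprocity: (3/7) -> -(7/3)
  reduce: (1/3)
  (1/3) = 1
Product of signs = -1

-1


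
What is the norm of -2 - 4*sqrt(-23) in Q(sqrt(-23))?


N(a + b*sqrt(d)) = a^2 - d*b^2
= (-2)^2 - (-23)*(-4)^2
= 4 + 368
= 372

372


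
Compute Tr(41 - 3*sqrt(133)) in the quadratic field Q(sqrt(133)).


Tr(a + b*sqrt(d)) = (a + b*sqrt(d)) + (a - b*sqrt(d)) = 2a
= 2 * (41)
= 82

82


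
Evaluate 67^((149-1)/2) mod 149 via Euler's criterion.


p = 149 is prime and the exponent is (p-1)/2 = 74, so by Euler's criterion 67^74 = (67/149) = +1 or -1 mod 149.
Compute by square-and-multiply:
  74 = 64 + 8 + 2 (binary 1001010)
  Repeated squaring mod 149: 67^1 = 67, 67^2 = 19, 67^4 = 63, 67^8 = 95, 67^16 = 85, 67^32 = 73, 67^64 = 114
  67^74 = 67^64 * 67^8 * 67^2 = 114 * 95 * 19 mod 149
    114 * 95 = 10830 = 102 mod 149
    102 * 19 = 1938 = 1 mod 149
  67^74 = 1 mod 149
Result 1: 67 is a quadratic residue mod 149.
67^74 mod 149 = 1

1


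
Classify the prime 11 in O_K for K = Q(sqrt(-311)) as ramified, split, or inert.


K = Q(sqrt(-311)). Since d mod 4 = 1, disc(K) = -311.
Check p | disc: -311 mod 11 = 8.
p does not divide disc. Compute Legendre symbol (d/p):
8^((11-1)/2) mod 11 = -1
(d/p) = -1, so p is inert: (p) stays prime with e=1, f=2, g=1.
Therefore p is inert.

inert


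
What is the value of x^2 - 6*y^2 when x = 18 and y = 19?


x^2 - d*y^2
= 18^2 - 6*19^2
= 324 - 2166
= -1842

-1842
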